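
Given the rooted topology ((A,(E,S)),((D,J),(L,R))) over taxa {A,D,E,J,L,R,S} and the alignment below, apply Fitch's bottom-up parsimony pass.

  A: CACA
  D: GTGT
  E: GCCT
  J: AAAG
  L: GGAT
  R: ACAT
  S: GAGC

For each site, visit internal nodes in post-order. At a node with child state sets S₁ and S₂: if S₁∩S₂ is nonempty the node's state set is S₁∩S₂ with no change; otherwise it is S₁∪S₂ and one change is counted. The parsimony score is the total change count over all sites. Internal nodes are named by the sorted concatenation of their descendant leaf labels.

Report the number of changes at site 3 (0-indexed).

3

site 0, node ES: E={G} ∩ S={G} → {G} (+0)
site 0, node AES: A={C} ∪ ES={G} → {C,G} (+1)
site 0, node DJ: D={G} ∪ J={A} → {A,G} (+1)
site 0, node LR: L={G} ∪ R={A} → {A,G} (+1)
site 0, node DJLR: DJ={A,G} ∩ LR={A,G} → {A,G} (+0)
site 0, node ADEJLRS: AES={C,G} ∩ DJLR={A,G} → {G} (+0)
site 1, node ES: E={C} ∪ S={A} → {A,C} (+1)
site 1, node AES: A={A} ∩ ES={A,C} → {A} (+0)
site 1, node DJ: D={T} ∪ J={A} → {A,T} (+1)
site 1, node LR: L={G} ∪ R={C} → {C,G} (+1)
site 1, node DJLR: DJ={A,T} ∪ LR={C,G} → {A,C,G,T} (+1)
site 1, node ADEJLRS: AES={A} ∩ DJLR={A,C,G,T} → {A} (+0)
site 2, node ES: E={C} ∪ S={G} → {C,G} (+1)
site 2, node AES: A={C} ∩ ES={C,G} → {C} (+0)
site 2, node DJ: D={G} ∪ J={A} → {A,G} (+1)
site 2, node LR: L={A} ∩ R={A} → {A} (+0)
site 2, node DJLR: DJ={A,G} ∩ LR={A} → {A} (+0)
site 2, node ADEJLRS: AES={C} ∪ DJLR={A} → {A,C} (+1)
site 3, node ES: E={T} ∪ S={C} → {C,T} (+1)
site 3, node AES: A={A} ∪ ES={C,T} → {A,C,T} (+1)
site 3, node DJ: D={T} ∪ J={G} → {G,T} (+1)
site 3, node LR: L={T} ∩ R={T} → {T} (+0)
site 3, node DJLR: DJ={G,T} ∩ LR={T} → {T} (+0)
site 3, node ADEJLRS: AES={A,C,T} ∩ DJLR={T} → {T} (+0)
per-site changes: [3, 4, 3, 3]; total = 13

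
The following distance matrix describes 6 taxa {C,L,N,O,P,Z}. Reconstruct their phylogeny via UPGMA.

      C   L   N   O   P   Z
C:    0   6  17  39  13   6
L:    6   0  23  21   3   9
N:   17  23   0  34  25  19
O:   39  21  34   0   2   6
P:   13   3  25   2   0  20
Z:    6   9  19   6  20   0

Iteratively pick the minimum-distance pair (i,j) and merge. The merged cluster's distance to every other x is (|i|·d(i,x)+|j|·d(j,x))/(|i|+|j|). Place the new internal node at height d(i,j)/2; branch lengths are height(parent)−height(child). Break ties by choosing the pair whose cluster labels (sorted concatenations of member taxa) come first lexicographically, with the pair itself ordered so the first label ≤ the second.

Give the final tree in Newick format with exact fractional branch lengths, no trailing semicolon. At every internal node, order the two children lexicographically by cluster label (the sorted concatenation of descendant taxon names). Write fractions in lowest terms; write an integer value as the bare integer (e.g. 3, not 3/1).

((((C:3,L:3):3/4,Z:15/4):19/4,(O:1,P:1):15/2):33/10,N:59/5)

iteration 1: select O,P (d=2); attach at lengths (1, 1); label the merged cluster OP
  updated: d(C,OP)=26, d(L,OP)=12, d(N,OP)=59/2, d(OP,Z)=13
iteration 2: select C,L (d=6); attach at lengths (3, 3); label the merged cluster CL
  updated: d(CL,N)=20, d(CL,OP)=19, d(CL,Z)=15/2
iteration 3: select CL,Z (d=15/2); attach at lengths (3/4, 15/4); label the merged cluster CLZ
  updated: d(CLZ,N)=59/3, d(CLZ,OP)=17
iteration 4: select CLZ,OP (d=17); attach at lengths (19/4, 15/2); label the merged cluster CLOPZ
  updated: d(CLOPZ,N)=118/5
iteration 5: select CLOPZ,N (d=118/5); attach at lengths (33/10, 59/5); label the merged cluster CLNOPZ
final tree: ((((C:3,L:3):3/4,Z:15/4):19/4,(O:1,P:1):15/2):33/10,N:59/5)
total length: 797/20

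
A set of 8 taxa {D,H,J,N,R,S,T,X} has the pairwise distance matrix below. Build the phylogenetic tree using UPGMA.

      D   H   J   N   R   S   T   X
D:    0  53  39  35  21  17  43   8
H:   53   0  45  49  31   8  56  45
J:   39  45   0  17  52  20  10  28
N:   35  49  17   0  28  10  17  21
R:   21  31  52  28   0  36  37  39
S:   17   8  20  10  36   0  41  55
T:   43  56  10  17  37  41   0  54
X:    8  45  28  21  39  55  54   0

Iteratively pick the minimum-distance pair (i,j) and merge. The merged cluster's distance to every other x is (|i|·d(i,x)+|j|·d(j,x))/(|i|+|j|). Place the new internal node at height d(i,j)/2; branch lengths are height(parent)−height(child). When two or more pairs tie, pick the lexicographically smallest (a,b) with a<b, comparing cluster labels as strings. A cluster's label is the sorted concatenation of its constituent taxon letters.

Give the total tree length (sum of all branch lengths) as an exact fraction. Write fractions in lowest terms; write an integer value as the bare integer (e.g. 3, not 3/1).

step 1: merge (D,X) at d=8; branch lengths D→4, X→4; new cluster DX
  updated: d(DX,H)=49, d(DX,J)=67/2, d(DX,N)=28, d(DX,R)=30, d(DX,S)=36, d(DX,T)=97/2
step 2: merge (H,S) at d=8; branch lengths H→4, S→4; new cluster HS
  updated: d(DX,HS)=85/2, d(HS,J)=65/2, d(HS,N)=59/2, d(HS,R)=67/2, d(HS,T)=97/2
step 3: merge (J,T) at d=10; branch lengths J→5, T→5; new cluster JT
  updated: d(DX,JT)=41, d(HS,JT)=81/2, d(JT,N)=17, d(JT,R)=89/2
step 4: merge (JT,N) at d=17; branch lengths JT→7/2, N→17/2; new cluster JNT
  updated: d(DX,JNT)=110/3, d(HS,JNT)=221/6, d(JNT,R)=39
step 5: merge (DX,R) at d=30; branch lengths DX→11, R→15; new cluster DRX
  updated: d(DRX,HS)=79/2, d(DRX,JNT)=337/9
step 6: merge (HS,JNT) at d=221/6; branch lengths HS→173/12, JNT→119/12; new cluster HJNST
  updated: d(DRX,HJNST)=574/15
step 7: merge (DRX,HJNST) at d=574/15; branch lengths DRX→62/15, HJNST→43/60; new cluster DHJNRSTX
final tree: (((D:4,X:4):11,R:15):62/15,((H:4,S:4):173/12,((J:5,T:5):7/2,N:17/2):119/12):43/60)
total length: 5591/60

5591/60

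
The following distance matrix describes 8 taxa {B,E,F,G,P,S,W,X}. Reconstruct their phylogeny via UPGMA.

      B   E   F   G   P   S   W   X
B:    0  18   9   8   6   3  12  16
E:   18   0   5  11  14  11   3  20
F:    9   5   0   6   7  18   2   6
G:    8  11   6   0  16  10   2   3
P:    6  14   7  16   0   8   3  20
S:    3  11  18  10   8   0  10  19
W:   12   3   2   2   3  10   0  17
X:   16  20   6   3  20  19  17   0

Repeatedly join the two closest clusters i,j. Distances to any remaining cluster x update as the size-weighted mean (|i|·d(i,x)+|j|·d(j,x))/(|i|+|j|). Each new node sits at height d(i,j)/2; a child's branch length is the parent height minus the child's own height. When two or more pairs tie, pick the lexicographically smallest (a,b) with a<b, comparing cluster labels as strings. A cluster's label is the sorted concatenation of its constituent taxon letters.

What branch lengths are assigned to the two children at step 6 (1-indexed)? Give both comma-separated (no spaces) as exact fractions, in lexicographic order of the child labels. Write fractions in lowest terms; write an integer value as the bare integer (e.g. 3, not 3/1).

step 1: merge (F,W) at d=2; branch lengths F→1, W→1; new cluster FW
  updated: d(B,FW)=21/2, d(E,FW)=4, d(FW,G)=4, d(FW,P)=5, d(FW,S)=14, d(FW,X)=23/2
step 2: merge (B,S) at d=3; branch lengths B→3/2, S→3/2; new cluster BS
  updated: d(BS,E)=29/2, d(BS,FW)=49/4, d(BS,G)=9, d(BS,P)=7, d(BS,X)=35/2
step 3: merge (G,X) at d=3; branch lengths G→3/2, X→3/2; new cluster GX
  updated: d(BS,GX)=53/4, d(E,GX)=31/2, d(FW,GX)=31/4, d(GX,P)=18
step 4: merge (E,FW) at d=4; branch lengths E→2, FW→1; new cluster EFW
  updated: d(BS,EFW)=13, d(EFW,GX)=31/3, d(EFW,P)=8
step 5: merge (BS,P) at d=7; branch lengths BS→2, P→7/2; new cluster BPS
  updated: d(BPS,EFW)=34/3, d(BPS,GX)=89/6
step 6: merge (EFW,GX) at d=31/3; branch lengths EFW→19/6, GX→11/3; new cluster EFGWX
  updated: d(BPS,EFGWX)=191/15
step 7: merge (BPS,EFGWX) at d=191/15; branch lengths BPS→43/15, EFGWX→6/5; new cluster BEFGPSWX
final tree: (((B:3/2,S:3/2):2,P:7/2):43/15,((E:2,(F:1,W:1):1):19/6,(G:3/2,X:3/2):11/3):6/5)
total length: 137/5

19/6,11/3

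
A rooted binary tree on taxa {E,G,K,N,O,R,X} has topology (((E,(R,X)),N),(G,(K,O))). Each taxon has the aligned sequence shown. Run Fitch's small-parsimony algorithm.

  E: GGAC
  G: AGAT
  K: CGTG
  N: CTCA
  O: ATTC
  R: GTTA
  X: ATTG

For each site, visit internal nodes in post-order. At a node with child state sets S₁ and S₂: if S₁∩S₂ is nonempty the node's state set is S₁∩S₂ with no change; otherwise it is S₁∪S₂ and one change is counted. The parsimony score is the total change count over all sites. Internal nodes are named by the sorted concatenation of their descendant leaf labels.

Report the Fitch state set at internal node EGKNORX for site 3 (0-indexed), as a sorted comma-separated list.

site 0, node RX: R={G} ∪ X={A} → {A,G} (+1)
site 0, node ERX: E={G} ∩ RX={A,G} → {G} (+0)
site 0, node ENRX: ERX={G} ∪ N={C} → {C,G} (+1)
site 0, node KO: K={C} ∪ O={A} → {A,C} (+1)
site 0, node GKO: G={A} ∩ KO={A,C} → {A} (+0)
site 0, node EGKNORX: ENRX={C,G} ∪ GKO={A} → {A,C,G} (+1)
site 1, node RX: R={T} ∩ X={T} → {T} (+0)
site 1, node ERX: E={G} ∪ RX={T} → {G,T} (+1)
site 1, node ENRX: ERX={G,T} ∩ N={T} → {T} (+0)
site 1, node KO: K={G} ∪ O={T} → {G,T} (+1)
site 1, node GKO: G={G} ∩ KO={G,T} → {G} (+0)
site 1, node EGKNORX: ENRX={T} ∪ GKO={G} → {G,T} (+1)
site 2, node RX: R={T} ∩ X={T} → {T} (+0)
site 2, node ERX: E={A} ∪ RX={T} → {A,T} (+1)
site 2, node ENRX: ERX={A,T} ∪ N={C} → {A,C,T} (+1)
site 2, node KO: K={T} ∩ O={T} → {T} (+0)
site 2, node GKO: G={A} ∪ KO={T} → {A,T} (+1)
site 2, node EGKNORX: ENRX={A,C,T} ∩ GKO={A,T} → {A,T} (+0)
site 3, node RX: R={A} ∪ X={G} → {A,G} (+1)
site 3, node ERX: E={C} ∪ RX={A,G} → {A,C,G} (+1)
site 3, node ENRX: ERX={A,C,G} ∩ N={A} → {A} (+0)
site 3, node KO: K={G} ∪ O={C} → {C,G} (+1)
site 3, node GKO: G={T} ∪ KO={C,G} → {C,G,T} (+1)
site 3, node EGKNORX: ENRX={A} ∪ GKO={C,G,T} → {A,C,G,T} (+1)
per-site changes: [4, 3, 3, 5]; total = 15

A,C,G,T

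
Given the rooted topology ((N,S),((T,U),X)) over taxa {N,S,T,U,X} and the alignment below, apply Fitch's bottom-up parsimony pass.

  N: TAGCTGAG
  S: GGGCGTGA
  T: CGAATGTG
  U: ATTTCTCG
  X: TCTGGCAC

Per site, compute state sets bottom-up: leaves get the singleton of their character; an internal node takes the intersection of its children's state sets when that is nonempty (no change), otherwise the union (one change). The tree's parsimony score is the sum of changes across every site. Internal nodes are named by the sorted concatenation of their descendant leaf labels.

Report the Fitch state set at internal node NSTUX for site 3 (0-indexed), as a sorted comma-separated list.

A,C,G,T

site 0, node NS: N={T} ∪ S={G} → {G,T} (+1)
site 0, node TU: T={C} ∪ U={A} → {A,C} (+1)
site 0, node TUX: TU={A,C} ∪ X={T} → {A,C,T} (+1)
site 0, node NSTUX: NS={G,T} ∩ TUX={A,C,T} → {T} (+0)
site 1, node NS: N={A} ∪ S={G} → {A,G} (+1)
site 1, node TU: T={G} ∪ U={T} → {G,T} (+1)
site 1, node TUX: TU={G,T} ∪ X={C} → {C,G,T} (+1)
site 1, node NSTUX: NS={A,G} ∩ TUX={C,G,T} → {G} (+0)
site 2, node NS: N={G} ∩ S={G} → {G} (+0)
site 2, node TU: T={A} ∪ U={T} → {A,T} (+1)
site 2, node TUX: TU={A,T} ∩ X={T} → {T} (+0)
site 2, node NSTUX: NS={G} ∪ TUX={T} → {G,T} (+1)
site 3, node NS: N={C} ∩ S={C} → {C} (+0)
site 3, node TU: T={A} ∪ U={T} → {A,T} (+1)
site 3, node TUX: TU={A,T} ∪ X={G} → {A,G,T} (+1)
site 3, node NSTUX: NS={C} ∪ TUX={A,G,T} → {A,C,G,T} (+1)
site 4, node NS: N={T} ∪ S={G} → {G,T} (+1)
site 4, node TU: T={T} ∪ U={C} → {C,T} (+1)
site 4, node TUX: TU={C,T} ∪ X={G} → {C,G,T} (+1)
site 4, node NSTUX: NS={G,T} ∩ TUX={C,G,T} → {G,T} (+0)
site 5, node NS: N={G} ∪ S={T} → {G,T} (+1)
site 5, node TU: T={G} ∪ U={T} → {G,T} (+1)
site 5, node TUX: TU={G,T} ∪ X={C} → {C,G,T} (+1)
site 5, node NSTUX: NS={G,T} ∩ TUX={C,G,T} → {G,T} (+0)
site 6, node NS: N={A} ∪ S={G} → {A,G} (+1)
site 6, node TU: T={T} ∪ U={C} → {C,T} (+1)
site 6, node TUX: TU={C,T} ∪ X={A} → {A,C,T} (+1)
site 6, node NSTUX: NS={A,G} ∩ TUX={A,C,T} → {A} (+0)
site 7, node NS: N={G} ∪ S={A} → {A,G} (+1)
site 7, node TU: T={G} ∩ U={G} → {G} (+0)
site 7, node TUX: TU={G} ∪ X={C} → {C,G} (+1)
site 7, node NSTUX: NS={A,G} ∩ TUX={C,G} → {G} (+0)
per-site changes: [3, 3, 2, 3, 3, 3, 3, 2]; total = 22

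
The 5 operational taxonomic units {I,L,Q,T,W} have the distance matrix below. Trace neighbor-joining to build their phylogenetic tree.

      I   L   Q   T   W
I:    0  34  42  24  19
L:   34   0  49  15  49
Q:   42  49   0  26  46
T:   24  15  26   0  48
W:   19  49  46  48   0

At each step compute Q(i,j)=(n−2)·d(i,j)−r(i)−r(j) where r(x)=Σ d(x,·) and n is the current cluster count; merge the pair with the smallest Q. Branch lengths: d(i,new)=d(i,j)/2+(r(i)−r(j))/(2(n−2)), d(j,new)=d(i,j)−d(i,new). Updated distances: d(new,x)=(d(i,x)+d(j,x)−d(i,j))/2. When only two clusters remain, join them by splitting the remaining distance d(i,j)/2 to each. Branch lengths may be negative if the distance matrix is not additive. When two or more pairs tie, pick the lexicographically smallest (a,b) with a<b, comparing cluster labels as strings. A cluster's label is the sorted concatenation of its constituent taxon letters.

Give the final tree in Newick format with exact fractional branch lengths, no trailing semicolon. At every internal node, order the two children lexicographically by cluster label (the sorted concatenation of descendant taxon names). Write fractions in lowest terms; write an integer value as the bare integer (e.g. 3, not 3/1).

((((I:7/3,W:50/3):105/8,Q:171/8):69/8,L:117/8):3/16,T:3/16)

iteration 1: select I,W (d=19, Q=-224); attach at lengths (7/3, 50/3); label the merged cluster IW
  updated: d(IW,L)=32, d(IW,Q)=69/2, d(IW,T)=53/2
iteration 2: select IW,Q (d=69/2, Q=-267/2); attach at lengths (105/8, 171/8); label the merged cluster IQW
  updated: d(IQW,L)=93/4, d(IQW,T)=9
iteration 3: select IQW,L (d=93/4, Q=-189/4); attach at lengths (69/8, 117/8); label the merged cluster ILQW
  updated: d(ILQW,T)=3/8
iteration 4: select ILQW,T (d=3/8); attach at lengths (3/16, 3/16); label the merged cluster ILQTW
final tree: ((((I:7/3,W:50/3):105/8,Q:171/8):69/8,L:117/8):3/16,T:3/16)
total length: 617/8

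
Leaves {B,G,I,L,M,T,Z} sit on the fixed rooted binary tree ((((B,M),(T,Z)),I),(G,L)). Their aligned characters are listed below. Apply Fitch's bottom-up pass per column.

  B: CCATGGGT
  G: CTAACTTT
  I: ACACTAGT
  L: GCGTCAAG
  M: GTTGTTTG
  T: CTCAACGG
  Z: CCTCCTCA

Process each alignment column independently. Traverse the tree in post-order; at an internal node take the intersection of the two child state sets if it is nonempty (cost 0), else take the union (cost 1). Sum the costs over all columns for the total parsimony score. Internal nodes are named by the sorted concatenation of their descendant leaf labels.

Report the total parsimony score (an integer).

31

BM@0: {C} ∪ {G} = {C,G} (union, +1)
TZ@0: {C} ∩ {C} = {C} (intersection, +0)
BMTZ@0: {C,G} ∩ {C} = {C} (intersection, +0)
BIMTZ@0: {C} ∪ {A} = {A,C} (union, +1)
GL@0: {C} ∪ {G} = {C,G} (union, +1)
BGILMTZ@0: {A,C} ∩ {C,G} = {C} (intersection, +0)
BM@1: {C} ∪ {T} = {C,T} (union, +1)
TZ@1: {T} ∪ {C} = {C,T} (union, +1)
BMTZ@1: {C,T} ∩ {C,T} = {C,T} (intersection, +0)
BIMTZ@1: {C,T} ∩ {C} = {C} (intersection, +0)
GL@1: {T} ∪ {C} = {C,T} (union, +1)
BGILMTZ@1: {C} ∩ {C,T} = {C} (intersection, +0)
BM@2: {A} ∪ {T} = {A,T} (union, +1)
TZ@2: {C} ∪ {T} = {C,T} (union, +1)
BMTZ@2: {A,T} ∩ {C,T} = {T} (intersection, +0)
BIMTZ@2: {T} ∪ {A} = {A,T} (union, +1)
GL@2: {A} ∪ {G} = {A,G} (union, +1)
BGILMTZ@2: {A,T} ∩ {A,G} = {A} (intersection, +0)
BM@3: {T} ∪ {G} = {G,T} (union, +1)
TZ@3: {A} ∪ {C} = {A,C} (union, +1)
BMTZ@3: {G,T} ∪ {A,C} = {A,C,G,T} (union, +1)
BIMTZ@3: {A,C,G,T} ∩ {C} = {C} (intersection, +0)
GL@3: {A} ∪ {T} = {A,T} (union, +1)
BGILMTZ@3: {C} ∪ {A,T} = {A,C,T} (union, +1)
BM@4: {G} ∪ {T} = {G,T} (union, +1)
TZ@4: {A} ∪ {C} = {A,C} (union, +1)
BMTZ@4: {G,T} ∪ {A,C} = {A,C,G,T} (union, +1)
BIMTZ@4: {A,C,G,T} ∩ {T} = {T} (intersection, +0)
GL@4: {C} ∩ {C} = {C} (intersection, +0)
BGILMTZ@4: {T} ∪ {C} = {C,T} (union, +1)
BM@5: {G} ∪ {T} = {G,T} (union, +1)
TZ@5: {C} ∪ {T} = {C,T} (union, +1)
BMTZ@5: {G,T} ∩ {C,T} = {T} (intersection, +0)
BIMTZ@5: {T} ∪ {A} = {A,T} (union, +1)
GL@5: {T} ∪ {A} = {A,T} (union, +1)
BGILMTZ@5: {A,T} ∩ {A,T} = {A,T} (intersection, +0)
BM@6: {G} ∪ {T} = {G,T} (union, +1)
TZ@6: {G} ∪ {C} = {C,G} (union, +1)
BMTZ@6: {G,T} ∩ {C,G} = {G} (intersection, +0)
BIMTZ@6: {G} ∩ {G} = {G} (intersection, +0)
GL@6: {T} ∪ {A} = {A,T} (union, +1)
BGILMTZ@6: {G} ∪ {A,T} = {A,G,T} (union, +1)
BM@7: {T} ∪ {G} = {G,T} (union, +1)
TZ@7: {G} ∪ {A} = {A,G} (union, +1)
BMTZ@7: {G,T} ∩ {A,G} = {G} (intersection, +0)
BIMTZ@7: {G} ∪ {T} = {G,T} (union, +1)
GL@7: {T} ∪ {G} = {G,T} (union, +1)
BGILMTZ@7: {G,T} ∩ {G,T} = {G,T} (intersection, +0)
per-site changes: [3, 3, 4, 5, 4, 4, 4, 4]; total = 31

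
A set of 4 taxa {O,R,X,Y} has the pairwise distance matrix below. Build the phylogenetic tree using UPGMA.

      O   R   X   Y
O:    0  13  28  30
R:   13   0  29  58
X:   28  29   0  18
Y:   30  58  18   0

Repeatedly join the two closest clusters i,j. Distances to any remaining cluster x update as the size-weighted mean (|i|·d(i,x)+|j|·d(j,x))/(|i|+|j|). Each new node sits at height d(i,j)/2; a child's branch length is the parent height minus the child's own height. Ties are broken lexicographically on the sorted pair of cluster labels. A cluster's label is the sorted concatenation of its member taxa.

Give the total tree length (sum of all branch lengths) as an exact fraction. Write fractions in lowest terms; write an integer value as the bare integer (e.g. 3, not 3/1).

207/4

step 1: merge (O,R) at d=13; branch lengths O→13/2, R→13/2; new cluster OR
  updated: d(OR,X)=57/2, d(OR,Y)=44
step 2: merge (X,Y) at d=18; branch lengths X→9, Y→9; new cluster XY
  updated: d(OR,XY)=145/4
step 3: merge (OR,XY) at d=145/4; branch lengths OR→93/8, XY→73/8; new cluster ORXY
final tree: ((O:13/2,R:13/2):93/8,(X:9,Y:9):73/8)
total length: 207/4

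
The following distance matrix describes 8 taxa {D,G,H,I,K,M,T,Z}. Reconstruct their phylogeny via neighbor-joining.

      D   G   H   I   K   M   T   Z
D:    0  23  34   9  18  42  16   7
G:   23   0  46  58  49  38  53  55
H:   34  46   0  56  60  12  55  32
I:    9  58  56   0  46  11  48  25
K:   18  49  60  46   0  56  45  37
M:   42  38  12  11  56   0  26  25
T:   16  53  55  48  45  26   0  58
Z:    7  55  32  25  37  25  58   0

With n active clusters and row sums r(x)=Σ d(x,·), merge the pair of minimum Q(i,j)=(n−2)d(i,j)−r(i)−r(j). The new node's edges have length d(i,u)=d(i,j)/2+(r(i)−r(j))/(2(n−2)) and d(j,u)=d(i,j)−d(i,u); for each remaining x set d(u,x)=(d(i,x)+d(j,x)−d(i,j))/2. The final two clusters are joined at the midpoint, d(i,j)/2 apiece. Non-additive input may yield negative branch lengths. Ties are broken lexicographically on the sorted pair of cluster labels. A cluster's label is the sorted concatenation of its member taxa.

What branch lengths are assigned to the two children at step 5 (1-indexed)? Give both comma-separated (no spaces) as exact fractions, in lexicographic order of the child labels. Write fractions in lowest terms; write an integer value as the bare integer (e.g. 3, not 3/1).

step 1: merge (H,M) at d=12, Q=-433; branch lengths H→157/12, M→-13/12; new cluster HM
  updated: d(D,HM)=32, d(G,HM)=36, d(HM,I)=55/2, d(HM,K)=52, d(HM,T)=69/2, d(HM,Z)=45/2
step 2: merge (G,HM) at d=36, Q=-597/2; branch lengths G→499/20, HM→221/20; new cluster GHM
  updated: d(D,GHM)=19/2, d(GHM,I)=99/4, d(GHM,K)=65/2, d(GHM,T)=103/4, d(GHM,Z)=83/4
step 3: merge (GHM,T) at d=103/4, Q=-203; branch lengths GHM→47/16, T→365/16; new cluster GHMT
  updated: d(D,GHMT)=-1/8, d(GHMT,I)=47/2, d(GHMT,K)=207/8, d(GHMT,Z)=53/2
step 4: merge (GHMT,K) at d=207/8, Q=-125; branch lengths GHMT→53/12, K→515/24; new cluster GHKMT
  updated: d(D,GHKMT)=-4, d(GHKMT,I)=349/16, d(GHKMT,Z)=301/16
step 5: merge (D,GHKMT) at d=-4, Q=-453/8; branch lengths D→-261/32, GHKMT→133/32; new cluster DGHKMT
  updated: d(DGHKMT,I)=557/32, d(DGHKMT,Z)=477/32
step 6: merge (DGHKMT,I) at d=557/32, Q=-917/16; branch lengths DGHKMT→117/32, I→55/4; new cluster DGHIKMT
  updated: d(DGHIKMT,Z)=45/4
step 7: merge (DGHIKMT,Z) at d=45/4; branch lengths DGHIKMT→45/8, Z→45/8; new cluster DGHIKMTZ
final tree: (((D:-261/32,(((G:499/20,(H:157/12,M:-13/12):221/20):47/16,T:365/16):53/12,K:515/24):133/32):117/32,I:55/4):45/8,Z:45/8)
total length: 3977/32

-261/32,133/32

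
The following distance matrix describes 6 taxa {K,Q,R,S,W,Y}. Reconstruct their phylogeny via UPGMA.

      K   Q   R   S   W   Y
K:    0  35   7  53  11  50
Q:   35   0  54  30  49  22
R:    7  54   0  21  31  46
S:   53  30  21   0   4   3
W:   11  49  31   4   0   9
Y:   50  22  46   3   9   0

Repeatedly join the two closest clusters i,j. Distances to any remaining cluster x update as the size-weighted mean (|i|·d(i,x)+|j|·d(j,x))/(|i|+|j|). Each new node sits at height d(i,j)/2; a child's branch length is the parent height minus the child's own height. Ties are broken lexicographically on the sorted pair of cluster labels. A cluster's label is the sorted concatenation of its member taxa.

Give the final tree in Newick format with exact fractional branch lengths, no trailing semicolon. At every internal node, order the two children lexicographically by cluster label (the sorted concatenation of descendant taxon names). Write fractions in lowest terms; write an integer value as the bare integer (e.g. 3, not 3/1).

1. join S+Y (d=3) ⇒ SY; edges |S|=3/2, |Y|=3/2
  updated: d(K,SY)=103/2, d(Q,SY)=26, d(R,SY)=67/2, d(SY,W)=13/2
2. join SY+W (d=13/2) ⇒ SWY; edges |SY|=7/4, |W|=13/4
  updated: d(K,SWY)=38, d(Q,SWY)=101/3, d(R,SWY)=98/3
3. join K+R (d=7) ⇒ KR; edges |K|=7/2, |R|=7/2
  updated: d(KR,Q)=89/2, d(KR,SWY)=106/3
4. join Q+SWY (d=101/3) ⇒ QSWY; edges |Q|=101/6, |SWY|=163/12
  updated: d(KR,QSWY)=301/8
5. join KR+QSWY (d=301/8) ⇒ KQRSWY; edges |KR|=245/16, |QSWY|=95/48
final tree: ((K:7/2,R:7/2):245/16,(Q:101/6,((S:3/2,Y:3/2):7/4,W:13/4):163/12):95/48)
total length: 1505/24

((K:7/2,R:7/2):245/16,(Q:101/6,((S:3/2,Y:3/2):7/4,W:13/4):163/12):95/48)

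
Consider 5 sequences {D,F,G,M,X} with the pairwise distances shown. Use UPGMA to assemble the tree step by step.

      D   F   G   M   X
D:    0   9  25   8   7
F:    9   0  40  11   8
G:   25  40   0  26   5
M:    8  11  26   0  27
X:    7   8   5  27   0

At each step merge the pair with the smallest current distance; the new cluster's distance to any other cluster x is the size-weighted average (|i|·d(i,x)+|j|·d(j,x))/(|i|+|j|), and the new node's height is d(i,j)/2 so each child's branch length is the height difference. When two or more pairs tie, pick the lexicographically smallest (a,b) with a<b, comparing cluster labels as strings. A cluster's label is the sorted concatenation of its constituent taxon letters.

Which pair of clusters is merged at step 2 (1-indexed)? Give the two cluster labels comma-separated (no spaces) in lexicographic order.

1. join G+X (d=5) ⇒ GX; edges |G|=5/2, |X|=5/2
  updated: d(D,GX)=16, d(F,GX)=24, d(GX,M)=53/2
2. join D+M (d=8) ⇒ DM; edges |D|=4, |M|=4
  updated: d(DM,F)=10, d(DM,GX)=85/4
3. join DM+F (d=10) ⇒ DFM; edges |DM|=1, |F|=5
  updated: d(DFM,GX)=133/6
4. join DFM+GX (d=133/6) ⇒ DFGMX; edges |DFM|=73/12, |GX|=103/12
final tree: (((D:4,M:4):1,F:5):73/12,(G:5/2,X:5/2):103/12)
total length: 101/3

D,M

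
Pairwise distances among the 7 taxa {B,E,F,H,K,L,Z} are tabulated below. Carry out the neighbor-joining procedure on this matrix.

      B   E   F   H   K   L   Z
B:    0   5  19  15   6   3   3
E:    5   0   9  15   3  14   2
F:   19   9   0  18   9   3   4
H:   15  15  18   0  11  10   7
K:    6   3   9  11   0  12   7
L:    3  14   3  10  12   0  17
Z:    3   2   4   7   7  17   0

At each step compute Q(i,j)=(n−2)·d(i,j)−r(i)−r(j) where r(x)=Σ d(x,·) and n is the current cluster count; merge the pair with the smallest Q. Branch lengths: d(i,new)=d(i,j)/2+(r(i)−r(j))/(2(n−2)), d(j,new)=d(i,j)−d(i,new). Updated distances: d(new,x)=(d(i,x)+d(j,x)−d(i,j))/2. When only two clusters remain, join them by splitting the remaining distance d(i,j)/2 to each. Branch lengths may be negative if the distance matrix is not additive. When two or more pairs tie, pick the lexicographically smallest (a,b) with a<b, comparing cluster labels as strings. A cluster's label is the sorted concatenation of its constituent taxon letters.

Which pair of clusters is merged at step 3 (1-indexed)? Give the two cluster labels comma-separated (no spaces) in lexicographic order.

step 1: merge (F,L) at d=3, Q=-106; branch lengths F→9/5, L→6/5; new cluster FL
  updated: d(B,FL)=19/2, d(E,FL)=10, d(FL,H)=25/2, d(FL,K)=9, d(FL,Z)=9
step 2: merge (FL,H) at d=25/2, Q=-121/2; branch lengths FL→79/16, H→121/16; new cluster FHL
  updated: d(B,FHL)=6, d(E,FHL)=25/4, d(FHL,K)=15/4, d(FHL,Z)=7/4
step 3: merge (E,K) at d=3, Q=-27; branch lengths E→11/12, K→25/12; new cluster EK
  updated: d(B,EK)=4, d(EK,FHL)=7/2, d(EK,Z)=3
step 4: merge (B,EK) at d=4, Q=-31/2; branch lengths B→21/8, EK→11/8; new cluster BEK
  updated: d(BEK,FHL)=11/4, d(BEK,Z)=1
step 5: merge (BEK,FHL) at d=11/4, Q=-11/2; branch lengths BEK→1, FHL→7/4; new cluster BEFHKL
  updated: d(BEFHKL,Z)=0
step 6: merge (BEFHKL,Z) at d=0; branch lengths BEFHKL→0, Z→0; new cluster BEFHKLZ
final tree: (((B:21/8,(E:11/12,K:25/12):11/8):1,((F:9/5,L:6/5):79/16,H:121/16):7/4):0,Z:0)
total length: 101/4

E,K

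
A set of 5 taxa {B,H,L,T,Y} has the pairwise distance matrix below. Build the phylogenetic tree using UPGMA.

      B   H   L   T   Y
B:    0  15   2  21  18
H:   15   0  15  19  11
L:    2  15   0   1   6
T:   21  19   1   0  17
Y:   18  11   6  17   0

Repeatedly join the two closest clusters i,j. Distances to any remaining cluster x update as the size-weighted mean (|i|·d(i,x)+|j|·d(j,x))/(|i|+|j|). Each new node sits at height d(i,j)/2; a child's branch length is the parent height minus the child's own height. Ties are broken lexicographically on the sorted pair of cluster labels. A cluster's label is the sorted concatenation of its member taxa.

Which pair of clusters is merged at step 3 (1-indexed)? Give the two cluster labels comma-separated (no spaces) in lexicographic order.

B,LT

iteration 1: select L,T (d=1); attach at lengths (1/2, 1/2); label the merged cluster LT
  updated: d(B,LT)=23/2, d(H,LT)=17, d(LT,Y)=23/2
iteration 2: select H,Y (d=11); attach at lengths (11/2, 11/2); label the merged cluster HY
  updated: d(B,HY)=33/2, d(HY,LT)=57/4
iteration 3: select B,LT (d=23/2); attach at lengths (23/4, 21/4); label the merged cluster BLT
  updated: d(BLT,HY)=15
iteration 4: select BLT,HY (d=15); attach at lengths (7/4, 2); label the merged cluster BHLTY
final tree: ((B:23/4,(L:1/2,T:1/2):21/4):7/4,(H:11/2,Y:11/2):2)
total length: 107/4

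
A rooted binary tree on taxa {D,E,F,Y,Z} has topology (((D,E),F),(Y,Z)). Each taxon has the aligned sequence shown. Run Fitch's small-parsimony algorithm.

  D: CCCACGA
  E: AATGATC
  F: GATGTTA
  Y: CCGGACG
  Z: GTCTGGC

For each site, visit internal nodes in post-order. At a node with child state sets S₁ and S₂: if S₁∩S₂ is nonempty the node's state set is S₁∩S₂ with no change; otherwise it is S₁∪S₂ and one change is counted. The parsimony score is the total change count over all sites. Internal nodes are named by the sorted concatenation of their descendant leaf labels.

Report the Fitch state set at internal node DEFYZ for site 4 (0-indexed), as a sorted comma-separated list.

[col 0] DE: children D:{C}, E:{A} ∪→ {A,C}; cost 1
[col 0] DEF: children DE:{A,C}, F:{G} ∪→ {A,C,G}; cost 1
[col 0] YZ: children Y:{C}, Z:{G} ∪→ {C,G}; cost 1
[col 0] DEFYZ: children DEF:{A,C,G}, YZ:{C,G} ∩→ {C,G}; cost 0
[col 1] DE: children D:{C}, E:{A} ∪→ {A,C}; cost 1
[col 1] DEF: children DE:{A,C}, F:{A} ∩→ {A}; cost 0
[col 1] YZ: children Y:{C}, Z:{T} ∪→ {C,T}; cost 1
[col 1] DEFYZ: children DEF:{A}, YZ:{C,T} ∪→ {A,C,T}; cost 1
[col 2] DE: children D:{C}, E:{T} ∪→ {C,T}; cost 1
[col 2] DEF: children DE:{C,T}, F:{T} ∩→ {T}; cost 0
[col 2] YZ: children Y:{G}, Z:{C} ∪→ {C,G}; cost 1
[col 2] DEFYZ: children DEF:{T}, YZ:{C,G} ∪→ {C,G,T}; cost 1
[col 3] DE: children D:{A}, E:{G} ∪→ {A,G}; cost 1
[col 3] DEF: children DE:{A,G}, F:{G} ∩→ {G}; cost 0
[col 3] YZ: children Y:{G}, Z:{T} ∪→ {G,T}; cost 1
[col 3] DEFYZ: children DEF:{G}, YZ:{G,T} ∩→ {G}; cost 0
[col 4] DE: children D:{C}, E:{A} ∪→ {A,C}; cost 1
[col 4] DEF: children DE:{A,C}, F:{T} ∪→ {A,C,T}; cost 1
[col 4] YZ: children Y:{A}, Z:{G} ∪→ {A,G}; cost 1
[col 4] DEFYZ: children DEF:{A,C,T}, YZ:{A,G} ∩→ {A}; cost 0
[col 5] DE: children D:{G}, E:{T} ∪→ {G,T}; cost 1
[col 5] DEF: children DE:{G,T}, F:{T} ∩→ {T}; cost 0
[col 5] YZ: children Y:{C}, Z:{G} ∪→ {C,G}; cost 1
[col 5] DEFYZ: children DEF:{T}, YZ:{C,G} ∪→ {C,G,T}; cost 1
[col 6] DE: children D:{A}, E:{C} ∪→ {A,C}; cost 1
[col 6] DEF: children DE:{A,C}, F:{A} ∩→ {A}; cost 0
[col 6] YZ: children Y:{G}, Z:{C} ∪→ {C,G}; cost 1
[col 6] DEFYZ: children DEF:{A}, YZ:{C,G} ∪→ {A,C,G}; cost 1
per-site changes: [3, 3, 3, 2, 3, 3, 3]; total = 20

A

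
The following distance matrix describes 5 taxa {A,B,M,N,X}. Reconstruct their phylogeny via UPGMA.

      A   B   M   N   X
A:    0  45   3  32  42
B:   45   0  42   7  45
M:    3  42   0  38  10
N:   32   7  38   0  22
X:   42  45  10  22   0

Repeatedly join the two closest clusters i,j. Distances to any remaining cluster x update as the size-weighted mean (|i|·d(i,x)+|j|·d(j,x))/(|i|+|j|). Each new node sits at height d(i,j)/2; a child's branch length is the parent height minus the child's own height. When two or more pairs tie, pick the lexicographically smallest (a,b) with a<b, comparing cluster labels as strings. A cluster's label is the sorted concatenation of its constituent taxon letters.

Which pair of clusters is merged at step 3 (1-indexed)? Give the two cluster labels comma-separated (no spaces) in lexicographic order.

AM,X

step 1: merge (A,M) at d=3; branch lengths A→3/2, M→3/2; new cluster AM
  updated: d(AM,B)=87/2, d(AM,N)=35, d(AM,X)=26
step 2: merge (B,N) at d=7; branch lengths B→7/2, N→7/2; new cluster BN
  updated: d(AM,BN)=157/4, d(BN,X)=67/2
step 3: merge (AM,X) at d=26; branch lengths AM→23/2, X→13; new cluster AMX
  updated: d(AMX,BN)=112/3
step 4: merge (AMX,BN) at d=112/3; branch lengths AMX→17/3, BN→91/6; new cluster ABMNX
final tree: (((A:3/2,M:3/2):23/2,X:13):17/3,(B:7/2,N:7/2):91/6)
total length: 166/3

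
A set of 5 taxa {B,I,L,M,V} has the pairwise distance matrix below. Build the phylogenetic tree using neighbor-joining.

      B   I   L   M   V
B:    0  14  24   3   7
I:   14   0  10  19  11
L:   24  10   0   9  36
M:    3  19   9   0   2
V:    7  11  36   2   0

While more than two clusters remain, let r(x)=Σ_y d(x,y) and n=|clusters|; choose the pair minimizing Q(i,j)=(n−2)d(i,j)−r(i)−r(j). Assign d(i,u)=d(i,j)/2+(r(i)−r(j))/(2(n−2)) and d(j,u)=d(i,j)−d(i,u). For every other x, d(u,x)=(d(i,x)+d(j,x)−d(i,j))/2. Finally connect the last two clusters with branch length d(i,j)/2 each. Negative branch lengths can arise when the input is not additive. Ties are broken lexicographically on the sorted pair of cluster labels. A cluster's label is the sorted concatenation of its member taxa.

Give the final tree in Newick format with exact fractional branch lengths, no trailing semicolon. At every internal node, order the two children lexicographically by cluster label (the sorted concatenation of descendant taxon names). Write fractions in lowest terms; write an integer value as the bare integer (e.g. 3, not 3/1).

(((B:21/8,(I:5/6,L:55/6):91/8):11/8,M:-19/8):35/16,V:35/16)

step 1: merge (I,L) at d=10, Q=-103; branch lengths I→5/6, L→55/6; new cluster IL
  updated: d(B,IL)=14, d(IL,M)=9, d(IL,V)=37/2
step 2: merge (B,IL) at d=14, Q=-75/2; branch lengths B→21/8, IL→91/8; new cluster BIL
  updated: d(BIL,M)=-1, d(BIL,V)=23/4
step 3: merge (BIL,M) at d=-1, Q=-27/4; branch lengths BIL→11/8, M→-19/8; new cluster BILM
  updated: d(BILM,V)=35/8
step 4: merge (BILM,V) at d=35/8; branch lengths BILM→35/16, V→35/16; new cluster BILMV
final tree: (((B:21/8,(I:5/6,L:55/6):91/8):11/8,M:-19/8):35/16,V:35/16)
total length: 219/8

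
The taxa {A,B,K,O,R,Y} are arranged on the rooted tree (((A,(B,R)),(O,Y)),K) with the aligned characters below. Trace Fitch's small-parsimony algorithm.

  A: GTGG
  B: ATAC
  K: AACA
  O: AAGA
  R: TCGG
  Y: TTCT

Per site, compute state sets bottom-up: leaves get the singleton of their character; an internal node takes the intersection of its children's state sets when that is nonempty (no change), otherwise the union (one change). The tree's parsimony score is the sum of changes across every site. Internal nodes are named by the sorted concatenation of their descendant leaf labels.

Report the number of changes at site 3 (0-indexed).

BR@0: {A} ∪ {T} = {A,T} (union, +1)
ABR@0: {G} ∪ {A,T} = {A,G,T} (union, +1)
OY@0: {A} ∪ {T} = {A,T} (union, +1)
ABORY@0: {A,G,T} ∩ {A,T} = {A,T} (intersection, +0)
ABKORY@0: {A,T} ∩ {A} = {A} (intersection, +0)
BR@1: {T} ∪ {C} = {C,T} (union, +1)
ABR@1: {T} ∩ {C,T} = {T} (intersection, +0)
OY@1: {A} ∪ {T} = {A,T} (union, +1)
ABORY@1: {T} ∩ {A,T} = {T} (intersection, +0)
ABKORY@1: {T} ∪ {A} = {A,T} (union, +1)
BR@2: {A} ∪ {G} = {A,G} (union, +1)
ABR@2: {G} ∩ {A,G} = {G} (intersection, +0)
OY@2: {G} ∪ {C} = {C,G} (union, +1)
ABORY@2: {G} ∩ {C,G} = {G} (intersection, +0)
ABKORY@2: {G} ∪ {C} = {C,G} (union, +1)
BR@3: {C} ∪ {G} = {C,G} (union, +1)
ABR@3: {G} ∩ {C,G} = {G} (intersection, +0)
OY@3: {A} ∪ {T} = {A,T} (union, +1)
ABORY@3: {G} ∪ {A,T} = {A,G,T} (union, +1)
ABKORY@3: {A,G,T} ∩ {A} = {A} (intersection, +0)
per-site changes: [3, 3, 3, 3]; total = 12

3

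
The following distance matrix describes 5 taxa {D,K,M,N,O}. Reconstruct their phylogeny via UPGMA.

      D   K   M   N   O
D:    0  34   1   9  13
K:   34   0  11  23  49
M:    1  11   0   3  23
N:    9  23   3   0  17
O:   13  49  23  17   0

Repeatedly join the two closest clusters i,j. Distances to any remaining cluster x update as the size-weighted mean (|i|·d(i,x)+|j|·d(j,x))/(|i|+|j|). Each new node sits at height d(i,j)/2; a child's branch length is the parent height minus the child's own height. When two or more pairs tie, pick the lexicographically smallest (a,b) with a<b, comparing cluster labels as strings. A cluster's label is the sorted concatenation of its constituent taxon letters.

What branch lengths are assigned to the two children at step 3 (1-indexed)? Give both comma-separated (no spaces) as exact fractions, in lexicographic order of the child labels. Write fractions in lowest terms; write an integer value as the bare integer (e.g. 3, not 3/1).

35/6,53/6

1. join D+M (d=1) ⇒ DM; edges |D|=1/2, |M|=1/2
  updated: d(DM,K)=45/2, d(DM,N)=6, d(DM,O)=18
2. join DM+N (d=6) ⇒ DMN; edges |DM|=5/2, |N|=3
  updated: d(DMN,K)=68/3, d(DMN,O)=53/3
3. join DMN+O (d=53/3) ⇒ DMNO; edges |DMN|=35/6, |O|=53/6
  updated: d(DMNO,K)=117/4
4. join DMNO+K (d=117/4) ⇒ DKMNO; edges |DMNO|=139/24, |K|=117/8
final tree: ((((D:1/2,M:1/2):5/2,N:3):35/6,O:53/6):139/24,K:117/8)
total length: 499/12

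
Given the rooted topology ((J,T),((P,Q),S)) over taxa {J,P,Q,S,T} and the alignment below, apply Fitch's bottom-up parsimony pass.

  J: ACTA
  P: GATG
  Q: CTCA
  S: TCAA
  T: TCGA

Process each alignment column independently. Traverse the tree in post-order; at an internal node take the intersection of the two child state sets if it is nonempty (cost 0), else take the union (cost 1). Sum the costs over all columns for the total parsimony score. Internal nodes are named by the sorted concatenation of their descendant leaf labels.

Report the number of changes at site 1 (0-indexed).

site 0, node JT: J={A} ∪ T={T} → {A,T} (+1)
site 0, node PQ: P={G} ∪ Q={C} → {C,G} (+1)
site 0, node PQS: PQ={C,G} ∪ S={T} → {C,G,T} (+1)
site 0, node JPQST: JT={A,T} ∩ PQS={C,G,T} → {T} (+0)
site 1, node JT: J={C} ∩ T={C} → {C} (+0)
site 1, node PQ: P={A} ∪ Q={T} → {A,T} (+1)
site 1, node PQS: PQ={A,T} ∪ S={C} → {A,C,T} (+1)
site 1, node JPQST: JT={C} ∩ PQS={A,C,T} → {C} (+0)
site 2, node JT: J={T} ∪ T={G} → {G,T} (+1)
site 2, node PQ: P={T} ∪ Q={C} → {C,T} (+1)
site 2, node PQS: PQ={C,T} ∪ S={A} → {A,C,T} (+1)
site 2, node JPQST: JT={G,T} ∩ PQS={A,C,T} → {T} (+0)
site 3, node JT: J={A} ∩ T={A} → {A} (+0)
site 3, node PQ: P={G} ∪ Q={A} → {A,G} (+1)
site 3, node PQS: PQ={A,G} ∩ S={A} → {A} (+0)
site 3, node JPQST: JT={A} ∩ PQS={A} → {A} (+0)
per-site changes: [3, 2, 3, 1]; total = 9

2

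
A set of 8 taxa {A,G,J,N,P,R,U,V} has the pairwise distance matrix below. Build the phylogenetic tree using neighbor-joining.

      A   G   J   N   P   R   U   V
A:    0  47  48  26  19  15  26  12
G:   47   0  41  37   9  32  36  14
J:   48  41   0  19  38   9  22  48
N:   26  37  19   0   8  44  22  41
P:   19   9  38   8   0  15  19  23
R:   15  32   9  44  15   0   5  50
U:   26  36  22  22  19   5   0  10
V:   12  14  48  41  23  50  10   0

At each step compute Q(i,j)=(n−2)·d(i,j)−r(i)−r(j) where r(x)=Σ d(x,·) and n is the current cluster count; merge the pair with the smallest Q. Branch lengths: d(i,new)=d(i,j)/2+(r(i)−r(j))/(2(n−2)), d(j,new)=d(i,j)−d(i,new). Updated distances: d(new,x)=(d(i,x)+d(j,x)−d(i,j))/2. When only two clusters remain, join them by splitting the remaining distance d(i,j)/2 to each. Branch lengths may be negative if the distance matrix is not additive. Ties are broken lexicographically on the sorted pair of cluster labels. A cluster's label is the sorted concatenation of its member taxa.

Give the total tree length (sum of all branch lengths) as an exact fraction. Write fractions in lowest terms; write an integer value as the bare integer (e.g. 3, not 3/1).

2473/32

1. join J+R (d=9, Q=-341) ⇒ JR; edges |J|=109/12, |R|=-1/12
  updated: d(A,JR)=27, d(G,JR)=32, d(JR,N)=27, d(JR,P)=22, d(JR,U)=9, d(JR,V)=89/2
2. join G+V (d=14, Q=-499/2) ⇒ GV; edges |G|=201/20, |V|=79/20
  updated: d(A,GV)=45/2, d(GV,JR)=125/4, d(GV,N)=32, d(GV,P)=9, d(GV,U)=16
3. join JR+U (d=9, Q=-689/4) ⇒ JRU; edges |JR|=241/32, |U|=47/32
  updated: d(A,JRU)=22, d(GV,JRU)=153/8, d(JRU,N)=20, d(JRU,P)=16
4. join N+P (d=8, Q=-114) ⇒ NP; edges |N|=29/3, |P|=-5/3
  updated: d(A,NP)=37/2, d(GV,NP)=33/2, d(JRU,NP)=14
5. join A+GV (d=45/2, Q=-609/8) ⇒ AGV; edges |A|=399/32, |GV|=321/32
  updated: d(AGV,JRU)=149/16, d(AGV,NP)=25/4
6. join AGV+JRU (d=149/16, Q=-473/16) ⇒ AGJRUV; edges |AGV|=25/32, |JRU|=273/32
  updated: d(AGJRUV,NP)=175/32
7. join AGJRUV+NP (d=175/32) ⇒ AGJNPRUV; edges |AGJRUV|=175/64, |NP|=175/64
final tree: (((A:399/32,(G:201/20,V:79/20):321/32):25/32,((J:109/12,R:-1/12):241/32,U:47/32):273/32):175/64,(N:29/3,P:-5/3):175/64)
total length: 2473/32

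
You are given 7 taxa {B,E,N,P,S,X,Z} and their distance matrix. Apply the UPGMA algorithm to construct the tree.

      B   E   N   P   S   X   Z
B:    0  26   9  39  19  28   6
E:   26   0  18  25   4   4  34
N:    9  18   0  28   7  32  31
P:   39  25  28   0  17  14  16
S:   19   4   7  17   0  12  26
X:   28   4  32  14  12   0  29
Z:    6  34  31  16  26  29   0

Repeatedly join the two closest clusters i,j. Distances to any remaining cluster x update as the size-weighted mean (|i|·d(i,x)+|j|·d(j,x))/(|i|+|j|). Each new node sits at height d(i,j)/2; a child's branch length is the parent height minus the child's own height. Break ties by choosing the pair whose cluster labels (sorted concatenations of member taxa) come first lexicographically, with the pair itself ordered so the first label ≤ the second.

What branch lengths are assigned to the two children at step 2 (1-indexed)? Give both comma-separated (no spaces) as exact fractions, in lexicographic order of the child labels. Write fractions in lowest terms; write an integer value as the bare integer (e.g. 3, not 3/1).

3,3

iteration 1: select E,S (d=4); attach at lengths (2, 2); label the merged cluster ES
  updated: d(B,ES)=45/2, d(ES,N)=25/2, d(ES,P)=21, d(ES,X)=8, d(ES,Z)=30
iteration 2: select B,Z (d=6); attach at lengths (3, 3); label the merged cluster BZ
  updated: d(BZ,ES)=105/4, d(BZ,N)=20, d(BZ,P)=55/2, d(BZ,X)=57/2
iteration 3: select ES,X (d=8); attach at lengths (2, 4); label the merged cluster ESX
  updated: d(BZ,ESX)=27, d(ESX,N)=19, d(ESX,P)=56/3
iteration 4: select ESX,P (d=56/3); attach at lengths (16/3, 28/3); label the merged cluster EPSX
  updated: d(BZ,EPSX)=217/8, d(EPSX,N)=85/4
iteration 5: select BZ,N (d=20); attach at lengths (7, 10); label the merged cluster BNZ
  updated: d(BNZ,EPSX)=151/6
iteration 6: select BNZ,EPSX (d=151/6); attach at lengths (31/12, 13/4); label the merged cluster BENPSXZ
final tree: (((B:3,Z:3):7,N:10):31/12,(((E:2,S:2):2,X:4):16/3,P:28/3):13/4)
total length: 107/2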